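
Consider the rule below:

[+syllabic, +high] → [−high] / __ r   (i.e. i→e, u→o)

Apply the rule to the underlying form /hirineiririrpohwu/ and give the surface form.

/i/ is a high vowel immediately before /r/, so it lowers to [e].
/i/ is a high vowel immediately before /r/, so it lowers to [e].
/i/ is a high vowel immediately before /r/, so it lowers to [e].
/i/ is a high vowel immediately before /r/, so it lowers to [e].
Surface form: [herineerererpohwu].

herineerererpohwu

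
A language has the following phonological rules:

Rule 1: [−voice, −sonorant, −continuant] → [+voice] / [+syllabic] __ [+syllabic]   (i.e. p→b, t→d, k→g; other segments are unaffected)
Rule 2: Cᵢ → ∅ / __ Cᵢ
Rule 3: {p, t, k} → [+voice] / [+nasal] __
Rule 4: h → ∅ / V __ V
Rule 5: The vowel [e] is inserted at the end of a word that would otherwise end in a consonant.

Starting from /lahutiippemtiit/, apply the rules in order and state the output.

laudiipemdiite

Rule 1 (intervocalic voicing): /t/ is a voiceless stop between vowels /u/ and /i/, so it voices to [d]. /lahutiippemtiit/ → lahudiippemtiit.
Rule 2 (degemination): /pp/ is a geminate; the first /p/ deletes. /lahudiippemtiit/ → lahudiipemtiit.
Rule 3 (post-nasal voicing): /t/ is a voiceless stop immediately after the nasal /m/, so it voices to [d]. /lahudiipemtiit/ → lahudiipemdiit.
Rule 4 (intervocalic h-deletion): /h/ occurs between vowels /a/ and /u/, so it deletes. /lahudiipemdiit/ → laudiipemdiit.
Rule 5 (final e-epenthesis): the form ends in the consonant /t/, so [e] is inserted word-finally. /laudiipemdiit/ → laudiipemdiite.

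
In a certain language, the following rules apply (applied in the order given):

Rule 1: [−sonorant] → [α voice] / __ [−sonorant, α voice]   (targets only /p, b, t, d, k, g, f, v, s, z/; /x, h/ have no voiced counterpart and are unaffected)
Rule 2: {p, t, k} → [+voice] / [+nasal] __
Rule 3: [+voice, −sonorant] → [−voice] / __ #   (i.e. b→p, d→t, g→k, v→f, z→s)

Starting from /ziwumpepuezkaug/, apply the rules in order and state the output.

Rule 1 (regressive voicing assimilation): /z/ precedes the voiceless obstruent /k/, so it devoices to [s] by assimilation. /ziwumpepuezkaug/ → ziwumpepueskaug.
Rule 2 (post-nasal voicing): /p/ is a voiceless stop immediately after the nasal /m/, so it voices to [b]. /ziwumpepueskaug/ → ziwumbepueskaug.
Rule 3 (final devoicing): /g/ is a voiced obstruent in word-final position, so it devoices to [k]. /ziwumbepueskaug/ → ziwumbepueskauk.

ziwumbepueskauk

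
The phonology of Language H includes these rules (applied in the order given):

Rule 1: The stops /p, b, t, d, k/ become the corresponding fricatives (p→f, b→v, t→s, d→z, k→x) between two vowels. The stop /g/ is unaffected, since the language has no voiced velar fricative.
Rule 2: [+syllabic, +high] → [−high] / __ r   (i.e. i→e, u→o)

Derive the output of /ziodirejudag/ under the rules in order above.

ziozerejuzag

Rule 1 (intervocalic spirantization): /d/ is a stop between vowels /o/ and /i/, so it spirantizes to the fricative [z]. /d/ is a stop between vowels /u/ and /a/, so it spirantizes to the fricative [z]. /ziodirejudag/ → ziozirejuzag.
Rule 2 (pre-rhotic lowering): /i/ is a high vowel immediately before /r/, so it lowers to [e]. /ziozirejuzag/ → ziozerejuzag.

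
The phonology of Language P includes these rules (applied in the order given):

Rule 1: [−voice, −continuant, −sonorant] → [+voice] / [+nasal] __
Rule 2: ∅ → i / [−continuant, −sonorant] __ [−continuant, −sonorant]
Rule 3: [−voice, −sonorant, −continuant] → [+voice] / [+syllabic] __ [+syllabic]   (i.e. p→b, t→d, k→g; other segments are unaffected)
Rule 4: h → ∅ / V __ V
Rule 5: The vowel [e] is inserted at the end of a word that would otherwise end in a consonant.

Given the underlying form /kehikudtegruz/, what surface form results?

Rule 1 (post-nasal voicing): no segment meets the environment; /kehikudtegruz/ is unchanged.
Rule 2 (stop-cluster i-epenthesis): /d/ and /t/ form a stop–stop cluster, so [i] is inserted between them. /kehikudtegruz/ → kehikuditegruz.
Rule 3 (intervocalic voicing): /k/ is a voiceless stop between vowels /i/ and /u/, so it voices to [g]. /t/ is a voiceless stop between vowels /i/ and /e/, so it voices to [d]. /kehikuditegruz/ → kehigudidegruz.
Rule 4 (intervocalic h-deletion): /h/ occurs between vowels /e/ and /i/, so it deletes. /kehigudidegruz/ → keigudidegruz.
Rule 5 (final e-epenthesis): the form ends in the consonant /z/, so [e] is inserted word-finally. /keigudidegruz/ → keigudidegruze.

keigudidegruze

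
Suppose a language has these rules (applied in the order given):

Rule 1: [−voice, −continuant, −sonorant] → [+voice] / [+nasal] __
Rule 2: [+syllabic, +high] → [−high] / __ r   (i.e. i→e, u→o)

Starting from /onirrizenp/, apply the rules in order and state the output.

Rule 1 (post-nasal voicing): /p/ is a voiceless stop immediately after the nasal /n/, so it voices to [b]. /onirrizenp/ → onirrizenb.
Rule 2 (pre-rhotic lowering): /i/ is a high vowel immediately before /r/, so it lowers to [e]. /onirrizenb/ → onerrizenb.

onerrizenb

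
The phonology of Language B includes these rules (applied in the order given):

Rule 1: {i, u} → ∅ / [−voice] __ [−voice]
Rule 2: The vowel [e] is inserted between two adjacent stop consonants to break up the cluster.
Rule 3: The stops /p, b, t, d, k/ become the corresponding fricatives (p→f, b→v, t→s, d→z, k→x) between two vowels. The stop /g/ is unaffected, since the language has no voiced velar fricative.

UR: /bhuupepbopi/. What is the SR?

bhuufefevofi

Rule 1 (high vowel syncope): no segment meets the environment; /bhuupepbopi/ is unchanged.
Rule 2 (stop-cluster e-epenthesis): /p/ and /b/ form a stop–stop cluster, so [e] is inserted between them. /bhuupepbopi/ → bhuupepebopi.
Rule 3 (intervocalic spirantization): /p/ is a stop between vowels /u/ and /e/, so it spirantizes to the fricative [f]. /p/ is a stop between vowels /e/ and /e/, so it spirantizes to the fricative [f]. /b/ is a stop between vowels /e/ and /o/, so it spirantizes to the fricative [v]. /p/ is a stop between vowels /o/ and /i/, so it spirantizes to the fricative [f]. /bhuupepebopi/ → bhuufefevofi.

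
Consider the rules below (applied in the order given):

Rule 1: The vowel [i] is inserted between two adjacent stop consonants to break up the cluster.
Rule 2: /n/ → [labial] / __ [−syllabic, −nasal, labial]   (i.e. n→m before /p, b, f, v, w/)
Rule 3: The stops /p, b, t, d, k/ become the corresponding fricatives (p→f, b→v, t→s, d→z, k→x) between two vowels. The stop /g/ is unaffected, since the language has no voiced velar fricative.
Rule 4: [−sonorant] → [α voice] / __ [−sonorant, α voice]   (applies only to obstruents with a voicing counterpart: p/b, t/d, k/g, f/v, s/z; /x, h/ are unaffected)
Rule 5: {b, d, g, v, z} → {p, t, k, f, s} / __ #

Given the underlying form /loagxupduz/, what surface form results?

loakxufizus

Rule 1 (stop-cluster i-epenthesis): /p/ and /d/ form a stop–stop cluster, so [i] is inserted between them. /loagxupduz/ → loagxupiduz.
Rule 2 (nasal place assimilation): no segment meets the environment; /loagxupiduz/ is unchanged.
Rule 3 (intervocalic spirantization): /p/ is a stop between vowels /u/ and /i/, so it spirantizes to the fricative [f]. /d/ is a stop between vowels /i/ and /u/, so it spirantizes to the fricative [z]. /loagxupiduz/ → loagxufizuz.
Rule 4 (regressive voicing assimilation): /g/ precedes the voiceless obstruent /x/, so it devoices to [k] by assimilation. /loagxufizuz/ → loakxufizuz.
Rule 5 (final devoicing): /z/ is a voiced obstruent in word-final position, so it devoices to [s]. /loakxufizuz/ → loakxufizus.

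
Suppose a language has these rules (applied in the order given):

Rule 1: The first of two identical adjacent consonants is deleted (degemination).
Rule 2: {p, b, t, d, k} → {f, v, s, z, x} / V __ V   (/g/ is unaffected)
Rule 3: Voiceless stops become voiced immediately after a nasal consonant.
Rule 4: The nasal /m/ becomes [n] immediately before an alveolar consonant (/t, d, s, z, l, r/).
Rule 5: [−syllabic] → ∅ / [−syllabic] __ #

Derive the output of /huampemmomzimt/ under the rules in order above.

huambemonzin

Rule 1 (degemination): /mm/ is a geminate; the first /m/ deletes. /huampemmomzimt/ → huampemomzimt.
Rule 2 (intervocalic spirantization): no segment meets the environment; /huampemomzimt/ is unchanged.
Rule 3 (post-nasal voicing): /p/ is a voiceless stop immediately after the nasal /m/, so it voices to [b]. /t/ is a voiceless stop immediately after the nasal /m/, so it voices to [d]. /huampemomzimt/ → huambemomzimd.
Rule 4 (nasal place assimilation): /m/ precedes the alveolar consonant /z/, so it assimilates in place to [n]. /m/ precedes the alveolar consonant /d/, so it assimilates in place to [n]. /huambemomzimd/ → huambemonzind.
Rule 5 (final cluster simplification): /d/ is the second consonant of a word-final cluster /nd/, so it deletes. /huambemonzind/ → huambemonzin.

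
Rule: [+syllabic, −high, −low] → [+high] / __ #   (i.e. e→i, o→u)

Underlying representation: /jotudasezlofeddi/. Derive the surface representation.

jotudasezlofeddi

No segment of /jotudasezlofeddi/ meets the structural description of the rule, so the form surfaces unchanged.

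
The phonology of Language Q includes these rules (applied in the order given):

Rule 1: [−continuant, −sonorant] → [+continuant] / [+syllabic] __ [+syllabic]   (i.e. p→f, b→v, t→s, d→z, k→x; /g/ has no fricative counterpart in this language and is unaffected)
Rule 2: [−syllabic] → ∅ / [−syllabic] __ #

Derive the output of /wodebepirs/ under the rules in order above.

Rule 1 (intervocalic spirantization): /d/ is a stop between vowels /o/ and /e/, so it spirantizes to the fricative [z]. /b/ is a stop between vowels /e/ and /e/, so it spirantizes to the fricative [v]. /p/ is a stop between vowels /e/ and /i/, so it spirantizes to the fricative [f]. /wodebepirs/ → wozevefirs.
Rule 2 (final cluster simplification): /s/ is the second consonant of a word-final cluster /rs/, so it deletes. /wozevefirs/ → wozevefir.

wozevefir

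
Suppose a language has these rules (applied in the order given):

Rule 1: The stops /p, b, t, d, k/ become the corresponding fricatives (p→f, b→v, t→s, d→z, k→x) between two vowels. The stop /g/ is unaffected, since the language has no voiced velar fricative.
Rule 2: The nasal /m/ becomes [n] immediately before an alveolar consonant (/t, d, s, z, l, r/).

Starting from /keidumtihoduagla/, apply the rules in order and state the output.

Rule 1 (intervocalic spirantization): /d/ is a stop between vowels /i/ and /u/, so it spirantizes to the fricative [z]. /d/ is a stop between vowels /o/ and /u/, so it spirantizes to the fricative [z]. /keidumtihoduagla/ → keizumtihozuagla.
Rule 2 (nasal place assimilation): /m/ precedes the alveolar consonant /t/, so it assimilates in place to [n]. /keizumtihozuagla/ → keizuntihozuagla.

keizuntihozuagla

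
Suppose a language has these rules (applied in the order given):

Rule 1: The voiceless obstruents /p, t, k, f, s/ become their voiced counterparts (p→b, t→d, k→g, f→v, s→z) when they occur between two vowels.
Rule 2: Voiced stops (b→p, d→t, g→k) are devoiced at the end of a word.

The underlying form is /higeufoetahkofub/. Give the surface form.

higeuvoedahkovup

Rule 1 (intervocalic voicing): /f/ is a voiceless obstruent between vowels /u/ and /o/, so it voices to [v]. /t/ is a voiceless obstruent between vowels /e/ and /a/, so it voices to [d]. /f/ is a voiceless obstruent between vowels /o/ and /u/, so it voices to [v]. /higeufoetahkofub/ → higeuvoedahkovub.
Rule 2 (final devoicing): /b/ is a voiced stop in word-final position, so it devoices to [p]. /higeuvoedahkovub/ → higeuvoedahkovup.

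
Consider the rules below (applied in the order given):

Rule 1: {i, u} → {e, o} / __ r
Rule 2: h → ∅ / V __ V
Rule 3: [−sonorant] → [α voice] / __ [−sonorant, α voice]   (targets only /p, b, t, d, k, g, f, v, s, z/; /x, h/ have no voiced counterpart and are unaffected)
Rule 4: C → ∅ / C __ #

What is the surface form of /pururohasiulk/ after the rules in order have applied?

Rule 1 (pre-rhotic lowering): /u/ is a high vowel immediately before /r/, so it lowers to [o]. /u/ is a high vowel immediately before /r/, so it lowers to [o]. /pururohasiulk/ → pororohasiulk.
Rule 2 (intervocalic h-deletion): /h/ occurs between vowels /o/ and /a/, so it deletes. /pororohasiulk/ → pororoasiulk.
Rule 3 (regressive voicing assimilation): no segment meets the environment; /pororoasiulk/ is unchanged.
Rule 4 (final cluster simplification): /k/ is the second consonant of a word-final cluster /lk/, so it deletes. /pororoasiulk/ → pororoasiul.

pororoasiul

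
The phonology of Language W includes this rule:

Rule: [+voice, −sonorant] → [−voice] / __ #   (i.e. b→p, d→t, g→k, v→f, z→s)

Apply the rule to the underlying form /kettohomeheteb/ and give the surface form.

/b/ is a voiced obstruent in word-final position, so it devoices to [p].
Surface form: [kettohomehetep].

kettohomehetep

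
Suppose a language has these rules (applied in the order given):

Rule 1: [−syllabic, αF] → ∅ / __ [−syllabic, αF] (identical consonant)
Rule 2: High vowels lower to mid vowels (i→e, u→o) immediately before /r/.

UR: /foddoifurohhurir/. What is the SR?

Rule 1 (degemination): /dd/ is a geminate; the first /d/ deletes. /hh/ is a geminate; the first /h/ deletes. /foddoifurohhurir/ → fodoifurohurir.
Rule 2 (pre-rhotic lowering): /u/ is a high vowel immediately before /r/, so it lowers to [o]. /u/ is a high vowel immediately before /r/, so it lowers to [o]. /i/ is a high vowel immediately before /r/, so it lowers to [e]. /fodoifurohurir/ → fodoiforohorer.

fodoiforohorer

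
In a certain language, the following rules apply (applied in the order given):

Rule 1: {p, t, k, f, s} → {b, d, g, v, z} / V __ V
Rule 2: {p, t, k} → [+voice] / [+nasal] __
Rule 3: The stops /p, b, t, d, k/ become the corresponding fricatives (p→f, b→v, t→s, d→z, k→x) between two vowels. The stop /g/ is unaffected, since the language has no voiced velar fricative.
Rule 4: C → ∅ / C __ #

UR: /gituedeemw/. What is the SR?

gizuezeem

Rule 1 (intervocalic voicing): /t/ is a voiceless obstruent between vowels /i/ and /u/, so it voices to [d]. /gituedeemw/ → giduedeemw.
Rule 2 (post-nasal voicing): no segment meets the environment; /giduedeemw/ is unchanged.
Rule 3 (intervocalic spirantization): /d/ is a stop between vowels /i/ and /u/, so it spirantizes to the fricative [z]. /d/ is a stop between vowels /e/ and /e/, so it spirantizes to the fricative [z]. /giduedeemw/ → gizuezeemw.
Rule 4 (final cluster simplification): /w/ is the second consonant of a word-final cluster /mw/, so it deletes. /gizuezeemw/ → gizuezeem.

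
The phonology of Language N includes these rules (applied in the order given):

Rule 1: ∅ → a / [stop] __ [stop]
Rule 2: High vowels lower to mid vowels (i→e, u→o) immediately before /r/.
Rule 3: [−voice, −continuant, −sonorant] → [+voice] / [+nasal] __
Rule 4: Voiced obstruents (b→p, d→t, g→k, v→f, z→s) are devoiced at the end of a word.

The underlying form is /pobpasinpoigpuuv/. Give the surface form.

Rule 1 (stop-cluster a-epenthesis): /b/ and /p/ form a stop–stop cluster, so [a] is inserted between them. /g/ and /p/ form a stop–stop cluster, so [a] is inserted between them. /pobpasinpoigpuuv/ → pobapasinpoigapuuv.
Rule 2 (pre-rhotic lowering): no segment meets the environment; /pobapasinpoigapuuv/ is unchanged.
Rule 3 (post-nasal voicing): /p/ is a voiceless stop immediately after the nasal /n/, so it voices to [b]. /pobapasinpoigapuuv/ → pobapasinboigapuuv.
Rule 4 (final devoicing): /v/ is a voiced obstruent in word-final position, so it devoices to [f]. /pobapasinboigapuuv/ → pobapasinboigapuuf.

pobapasinboigapuuf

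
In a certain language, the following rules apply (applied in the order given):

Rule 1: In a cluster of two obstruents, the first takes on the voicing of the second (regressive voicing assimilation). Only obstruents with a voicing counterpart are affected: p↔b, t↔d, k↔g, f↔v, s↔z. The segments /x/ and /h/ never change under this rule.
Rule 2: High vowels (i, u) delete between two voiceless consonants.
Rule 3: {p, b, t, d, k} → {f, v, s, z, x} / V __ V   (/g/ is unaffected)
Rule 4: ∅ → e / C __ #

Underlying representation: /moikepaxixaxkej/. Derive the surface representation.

moixefaxxaxkeje

Rule 1 (regressive voicing assimilation): no segment meets the environment; /moikepaxixaxkej/ is unchanged.
Rule 2 (high vowel syncope): /i/ is a high vowel flanked by voiceless consonants /x/ and /x/, so it deletes. /moikepaxixaxkej/ → moikepaxxaxkej.
Rule 3 (intervocalic spirantization): /k/ is a stop between vowels /i/ and /e/, so it spirantizes to the fricative [x]. /p/ is a stop between vowels /e/ and /a/, so it spirantizes to the fricative [f]. /moikepaxxaxkej/ → moixefaxxaxkej.
Rule 4 (final e-epenthesis): the form ends in the consonant /j/, so [e] is inserted word-finally. /moixefaxxaxkej/ → moixefaxxaxkeje.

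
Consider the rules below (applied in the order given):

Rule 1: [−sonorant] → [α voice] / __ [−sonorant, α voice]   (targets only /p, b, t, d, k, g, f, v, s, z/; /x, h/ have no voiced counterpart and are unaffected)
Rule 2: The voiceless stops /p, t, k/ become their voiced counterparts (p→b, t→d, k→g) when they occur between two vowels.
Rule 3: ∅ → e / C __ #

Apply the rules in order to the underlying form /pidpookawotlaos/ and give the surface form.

pitpoogawotlaose

Rule 1 (regressive voicing assimilation): /d/ precedes the voiceless obstruent /p/, so it devoices to [t] by assimilation. /pidpookawotlaos/ → pitpookawotlaos.
Rule 2 (intervocalic voicing): /k/ is a voiceless stop between vowels /o/ and /a/, so it voices to [g]. /pitpookawotlaos/ → pitpoogawotlaos.
Rule 3 (final e-epenthesis): the form ends in the consonant /s/, so [e] is inserted word-finally. /pitpoogawotlaos/ → pitpoogawotlaose.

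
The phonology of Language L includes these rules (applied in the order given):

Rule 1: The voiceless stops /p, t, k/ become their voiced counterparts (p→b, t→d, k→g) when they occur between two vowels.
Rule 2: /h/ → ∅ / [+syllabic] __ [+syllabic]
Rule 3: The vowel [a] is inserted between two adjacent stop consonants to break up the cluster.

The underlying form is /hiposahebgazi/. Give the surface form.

Rule 1 (intervocalic voicing): /p/ is a voiceless stop between vowels /i/ and /o/, so it voices to [b]. /hiposahebgazi/ → hibosahebgazi.
Rule 2 (intervocalic h-deletion): /h/ occurs between vowels /a/ and /e/, so it deletes. /hibosahebgazi/ → hibosaebgazi.
Rule 3 (stop-cluster a-epenthesis): /b/ and /g/ form a stop–stop cluster, so [a] is inserted between them. /hibosaebgazi/ → hibosaebagazi.

hibosaebagazi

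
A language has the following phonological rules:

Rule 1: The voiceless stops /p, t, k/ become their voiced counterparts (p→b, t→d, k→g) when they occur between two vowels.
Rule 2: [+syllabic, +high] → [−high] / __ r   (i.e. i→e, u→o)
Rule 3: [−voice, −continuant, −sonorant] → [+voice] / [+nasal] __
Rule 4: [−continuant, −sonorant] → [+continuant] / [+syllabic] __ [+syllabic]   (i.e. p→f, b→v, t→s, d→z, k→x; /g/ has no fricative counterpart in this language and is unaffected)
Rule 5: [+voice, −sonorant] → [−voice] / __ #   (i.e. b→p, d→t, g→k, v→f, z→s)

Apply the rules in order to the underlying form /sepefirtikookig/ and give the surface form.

sevefertigoogik

Rule 1 (intervocalic voicing): /p/ is a voiceless stop between vowels /e/ and /e/, so it voices to [b]. /k/ is a voiceless stop between vowels /i/ and /o/, so it voices to [g]. /k/ is a voiceless stop between vowels /o/ and /i/, so it voices to [g]. /sepefirtikookig/ → sebefirtigoogig.
Rule 2 (pre-rhotic lowering): /i/ is a high vowel immediately before /r/, so it lowers to [e]. /sebefirtigoogig/ → sebefertigoogig.
Rule 3 (post-nasal voicing): no segment meets the environment; /sebefertigoogig/ is unchanged.
Rule 4 (intervocalic spirantization): /b/ is a stop between vowels /e/ and /e/, so it spirantizes to the fricative [v]. /sebefertigoogig/ → sevefertigoogig.
Rule 5 (final devoicing): /g/ is a voiced obstruent in word-final position, so it devoices to [k]. /sevefertigoogig/ → sevefertigoogik.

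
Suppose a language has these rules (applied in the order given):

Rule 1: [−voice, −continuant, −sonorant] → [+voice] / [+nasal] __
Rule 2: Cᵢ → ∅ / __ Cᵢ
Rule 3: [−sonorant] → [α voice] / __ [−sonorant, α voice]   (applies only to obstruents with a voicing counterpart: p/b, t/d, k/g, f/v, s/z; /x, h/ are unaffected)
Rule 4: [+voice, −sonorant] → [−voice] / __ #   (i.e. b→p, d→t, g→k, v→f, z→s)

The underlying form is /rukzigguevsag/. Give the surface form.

rugziguefsak

Rule 1 (post-nasal voicing): no segment meets the environment; /rukzigguevsag/ is unchanged.
Rule 2 (degemination): /gg/ is a geminate; the first /g/ deletes. /rukzigguevsag/ → rukziguevsag.
Rule 3 (regressive voicing assimilation): /k/ precedes the voiced obstruent /z/, so it voices to [g] by assimilation. /v/ precedes the voiceless obstruent /s/, so it devoices to [f] by assimilation. /rukziguevsag/ → rugziguefsag.
Rule 4 (final devoicing): /g/ is a voiced obstruent in word-final position, so it devoices to [k]. /rugziguefsag/ → rugziguefsak.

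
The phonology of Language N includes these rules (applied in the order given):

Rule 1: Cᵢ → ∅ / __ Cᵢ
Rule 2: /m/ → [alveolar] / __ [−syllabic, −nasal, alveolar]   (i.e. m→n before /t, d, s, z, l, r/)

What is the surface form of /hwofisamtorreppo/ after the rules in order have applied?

Rule 1 (degemination): /rr/ is a geminate; the first /r/ deletes. /pp/ is a geminate; the first /p/ deletes. /hwofisamtorreppo/ → hwofisamtorepo.
Rule 2 (nasal place assimilation): /m/ precedes the alveolar consonant /t/, so it assimilates in place to [n]. /hwofisamtorepo/ → hwofisantorepo.

hwofisantorepo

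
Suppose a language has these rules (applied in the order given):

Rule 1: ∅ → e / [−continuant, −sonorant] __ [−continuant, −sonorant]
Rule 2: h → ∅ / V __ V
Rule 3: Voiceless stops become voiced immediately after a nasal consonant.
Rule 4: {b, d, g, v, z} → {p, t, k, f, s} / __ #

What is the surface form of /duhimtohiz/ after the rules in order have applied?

Rule 1 (stop-cluster e-epenthesis): no segment meets the environment; /duhimtohiz/ is unchanged.
Rule 2 (intervocalic h-deletion): /h/ occurs between vowels /u/ and /i/, so it deletes. /h/ occurs between vowels /o/ and /i/, so it deletes. /duhimtohiz/ → duimtoiz.
Rule 3 (post-nasal voicing): /t/ is a voiceless stop immediately after the nasal /m/, so it voices to [d]. /duimtoiz/ → duimdoiz.
Rule 4 (final devoicing): /z/ is a voiced obstruent in word-final position, so it devoices to [s]. /duimdoiz/ → duimdois.

duimdois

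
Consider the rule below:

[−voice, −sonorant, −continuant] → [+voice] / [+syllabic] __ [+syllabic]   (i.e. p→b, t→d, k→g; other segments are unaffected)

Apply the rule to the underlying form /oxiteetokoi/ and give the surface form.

/t/ is a voiceless stop between vowels /i/ and /e/, so it voices to [d].
/t/ is a voiceless stop between vowels /e/ and /o/, so it voices to [d].
/k/ is a voiceless stop between vowels /o/ and /o/, so it voices to [g].
Surface form: [oxideedogoi].

oxideedogoi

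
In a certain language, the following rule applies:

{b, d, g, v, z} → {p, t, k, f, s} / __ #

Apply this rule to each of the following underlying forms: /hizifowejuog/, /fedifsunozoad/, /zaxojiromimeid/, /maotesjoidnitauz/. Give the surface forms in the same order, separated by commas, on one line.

/hizifowejuog/: /g/ is a voiced obstruent in word-final position, so it devoices to [k]. → [hizifowejuok].
/fedifsunozoad/: /d/ is a voiced obstruent in word-final position, so it devoices to [t]. → [fedifsunozoat].
/zaxojiromimeid/: /d/ is a voiced obstruent in word-final position, so it devoices to [t]. → [zaxojiromimeit].
/maotesjoidnitauz/: /z/ is a voiced obstruent in word-final position, so it devoices to [s]. → [maotesjoidnitaus].

hizifowejuok, fedifsunozoat, zaxojiromimeit, maotesjoidnitaus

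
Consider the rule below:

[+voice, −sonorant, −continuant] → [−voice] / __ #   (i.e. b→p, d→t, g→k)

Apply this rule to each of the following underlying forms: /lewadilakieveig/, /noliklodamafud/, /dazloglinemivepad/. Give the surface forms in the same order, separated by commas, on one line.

/lewadilakieveig/: /g/ is a voiced stop in word-final position, so it devoices to [k]. → [lewadilakieveik].
/noliklodamafud/: /d/ is a voiced stop in word-final position, so it devoices to [t]. → [noliklodamafut].
/dazloglinemivepad/: /d/ is a voiced stop in word-final position, so it devoices to [t]. → [dazloglinemivepat].

lewadilakieveik, noliklodamafut, dazloglinemivepat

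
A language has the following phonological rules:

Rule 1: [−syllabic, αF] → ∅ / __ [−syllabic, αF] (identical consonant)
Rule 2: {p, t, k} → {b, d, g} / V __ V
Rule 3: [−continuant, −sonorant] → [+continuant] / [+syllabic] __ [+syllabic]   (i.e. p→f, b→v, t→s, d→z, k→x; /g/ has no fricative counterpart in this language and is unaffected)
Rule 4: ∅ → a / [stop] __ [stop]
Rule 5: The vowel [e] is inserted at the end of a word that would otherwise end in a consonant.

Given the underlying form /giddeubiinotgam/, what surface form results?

Rule 1 (degemination): /dd/ is a geminate; the first /d/ deletes. /giddeubiinotgam/ → gideubiinotgam.
Rule 2 (intervocalic voicing): no segment meets the environment; /gideubiinotgam/ is unchanged.
Rule 3 (intervocalic spirantization): /d/ is a stop between vowels /i/ and /e/, so it spirantizes to the fricative [z]. /b/ is a stop between vowels /u/ and /i/, so it spirantizes to the fricative [v]. /gideubiinotgam/ → gizeuviinotgam.
Rule 4 (stop-cluster a-epenthesis): /t/ and /g/ form a stop–stop cluster, so [a] is inserted between them. /gizeuviinotgam/ → gizeuviinotagam.
Rule 5 (final e-epenthesis): the form ends in the consonant /m/, so [e] is inserted word-finally. /gizeuviinotagam/ → gizeuviinotagame.

gizeuviinotagame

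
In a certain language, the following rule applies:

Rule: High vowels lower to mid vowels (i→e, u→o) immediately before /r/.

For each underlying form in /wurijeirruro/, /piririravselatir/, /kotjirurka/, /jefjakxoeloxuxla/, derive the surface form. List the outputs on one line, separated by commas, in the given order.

/wurijeirruro/: /u/ is a high vowel immediately before /r/, so it lowers to [o]. /i/ is a high vowel immediately before /r/, so it lowers to [e]. /u/ is a high vowel immediately before /r/, so it lowers to [o]. → [worijeerroro].
/piririravselatir/: /i/ is a high vowel immediately before /r/, so it lowers to [e]. /i/ is a high vowel immediately before /r/, so it lowers to [e]. /i/ is a high vowel immediately before /r/, so it lowers to [e]. /i/ is a high vowel immediately before /r/, so it lowers to [e]. → [perereravselater].
/kotjirurka/: /i/ is a high vowel immediately before /r/, so it lowers to [e]. /u/ is a high vowel immediately before /r/, so it lowers to [o]. → [kotjerorka].
/jefjakxoeloxuxla/: the rule's environment is not met; surfaces unchanged as [jefjakxoeloxuxla].

worijeerroro, perereravselater, kotjerorka, jefjakxoeloxuxla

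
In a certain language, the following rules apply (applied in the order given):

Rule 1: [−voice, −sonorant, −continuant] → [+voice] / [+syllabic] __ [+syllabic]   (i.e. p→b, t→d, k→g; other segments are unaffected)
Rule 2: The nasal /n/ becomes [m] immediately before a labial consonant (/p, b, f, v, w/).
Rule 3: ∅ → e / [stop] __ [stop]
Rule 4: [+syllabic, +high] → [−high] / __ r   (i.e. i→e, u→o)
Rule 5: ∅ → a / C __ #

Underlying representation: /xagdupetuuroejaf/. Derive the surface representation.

Rule 1 (intervocalic voicing): /p/ is a voiceless stop between vowels /u/ and /e/, so it voices to [b]. /t/ is a voiceless stop between vowels /e/ and /u/, so it voices to [d]. /xagdupetuuroejaf/ → xagdubeduuroejaf.
Rule 2 (nasal place assimilation): no segment meets the environment; /xagdubeduuroejaf/ is unchanged.
Rule 3 (stop-cluster e-epenthesis): /g/ and /d/ form a stop–stop cluster, so [e] is inserted between them. /xagdubeduuroejaf/ → xagedubeduuroejaf.
Rule 4 (pre-rhotic lowering): /u/ is a high vowel immediately before /r/, so it lowers to [o]. /xagedubeduuroejaf/ → xagedubeduoroejaf.
Rule 5 (final a-epenthesis): the form ends in the consonant /f/, so [a] is inserted word-finally. /xagedubeduoroejaf/ → xagedubeduoroejafa.

xagedubeduoroejafa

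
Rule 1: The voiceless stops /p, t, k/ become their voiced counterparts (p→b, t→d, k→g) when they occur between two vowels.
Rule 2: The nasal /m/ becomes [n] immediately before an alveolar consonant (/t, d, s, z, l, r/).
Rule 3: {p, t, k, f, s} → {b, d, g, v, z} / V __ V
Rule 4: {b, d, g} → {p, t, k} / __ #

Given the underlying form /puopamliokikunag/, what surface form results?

puobanliogigunak

Rule 1 (intervocalic voicing): /p/ is a voiceless stop between vowels /o/ and /a/, so it voices to [b]. /k/ is a voiceless stop between vowels /o/ and /i/, so it voices to [g]. /k/ is a voiceless stop between vowels /i/ and /u/, so it voices to [g]. /puopamliokikunag/ → puobamliogigunag.
Rule 2 (nasal place assimilation): /m/ precedes the alveolar consonant /l/, so it assimilates in place to [n]. /puobamliogigunag/ → puobanliogigunag.
Rule 3 (intervocalic voicing): no segment meets the environment; /puobanliogigunag/ is unchanged.
Rule 4 (final devoicing): /g/ is a voiced stop in word-final position, so it devoices to [k]. /puobanliogigunag/ → puobanliogigunak.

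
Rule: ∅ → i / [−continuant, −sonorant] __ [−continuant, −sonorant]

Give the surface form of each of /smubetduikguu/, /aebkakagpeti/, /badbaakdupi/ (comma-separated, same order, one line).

/smubetduikguu/: /t/ and /d/ form a stop–stop cluster, so [i] is inserted between them. /k/ and /g/ form a stop–stop cluster, so [i] is inserted between them. → [smubetiduikiguu].
/aebkakagpeti/: /b/ and /k/ form a stop–stop cluster, so [i] is inserted between them. /g/ and /p/ form a stop–stop cluster, so [i] is inserted between them. → [aebikakagipeti].
/badbaakdupi/: /d/ and /b/ form a stop–stop cluster, so [i] is inserted between them. /k/ and /d/ form a stop–stop cluster, so [i] is inserted between them. → [badibaakidupi].

smubetiduikiguu, aebikakagipeti, badibaakidupi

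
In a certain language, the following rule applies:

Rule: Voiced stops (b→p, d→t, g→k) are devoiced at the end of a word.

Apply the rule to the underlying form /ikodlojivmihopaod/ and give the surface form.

ikodlojivmihopaot

Scanning /ikodlojivmihopaod/: /d/ at position 4 is not in the conditioning environment; /d/ is a voiced stop in word-final position, so it devoices to [t].
Result: [ikodlojivmihopaot].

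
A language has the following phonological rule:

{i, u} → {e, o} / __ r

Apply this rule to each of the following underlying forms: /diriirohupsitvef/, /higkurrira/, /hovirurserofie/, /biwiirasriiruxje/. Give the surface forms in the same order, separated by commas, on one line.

derierohupsitvef, higkorrera, hoverorserofie, biwierasrieruxje

/diriirohupsitvef/: /i/ is a high vowel immediately before /r/, so it lowers to [e]. /i/ is a high vowel immediately before /r/, so it lowers to [e]. → [derierohupsitvef].
/higkurrira/: /u/ is a high vowel immediately before /r/, so it lowers to [o]. /i/ is a high vowel immediately before /r/, so it lowers to [e]. → [higkorrera].
/hovirurserofie/: /i/ is a high vowel immediately before /r/, so it lowers to [e]. /u/ is a high vowel immediately before /r/, so it lowers to [o]. → [hoverorserofie].
/biwiirasriiruxje/: /i/ is a high vowel immediately before /r/, so it lowers to [e]. /i/ is a high vowel immediately before /r/, so it lowers to [e]. → [biwierasrieruxje].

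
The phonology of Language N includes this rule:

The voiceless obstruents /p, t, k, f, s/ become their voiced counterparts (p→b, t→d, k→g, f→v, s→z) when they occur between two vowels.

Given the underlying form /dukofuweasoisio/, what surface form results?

dugovuweazoizio

/k/ is a voiceless obstruent between vowels /u/ and /o/, so it voices to [g].
/f/ is a voiceless obstruent between vowels /o/ and /u/, so it voices to [v].
/s/ is a voiceless obstruent between vowels /a/ and /o/, so it voices to [z].
/s/ is a voiceless obstruent between vowels /i/ and /i/, so it voices to [z].
Surface form: [dugovuweazoizio].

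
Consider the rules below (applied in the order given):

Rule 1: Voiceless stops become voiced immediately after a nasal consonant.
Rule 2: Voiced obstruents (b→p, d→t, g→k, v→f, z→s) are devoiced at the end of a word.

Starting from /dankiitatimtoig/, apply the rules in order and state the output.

dangiitatimdoik

Rule 1 (post-nasal voicing): /k/ is a voiceless stop immediately after the nasal /n/, so it voices to [g]. /t/ is a voiceless stop immediately after the nasal /m/, so it voices to [d]. /dankiitatimtoig/ → dangiitatimdoig.
Rule 2 (final devoicing): /g/ is a voiced obstruent in word-final position, so it devoices to [k]. /dangiitatimdoig/ → dangiitatimdoik.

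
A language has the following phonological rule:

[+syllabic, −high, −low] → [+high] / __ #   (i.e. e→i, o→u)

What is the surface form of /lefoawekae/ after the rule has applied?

Scanning /lefoawekae/: /e/ at position 2 is not in the conditioning environment; /o/ at position 4 is not in the conditioning environment; /e/ at position 7 is not in the conditioning environment; /e/ is a mid vowel in word-final position, so it raises to [i].
Result: [lefoawekai].

lefoawekai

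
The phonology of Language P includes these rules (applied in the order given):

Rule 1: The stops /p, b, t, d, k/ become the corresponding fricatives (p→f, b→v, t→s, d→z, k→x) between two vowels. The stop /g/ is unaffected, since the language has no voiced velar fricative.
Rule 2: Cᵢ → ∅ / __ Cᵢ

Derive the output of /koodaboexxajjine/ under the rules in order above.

Rule 1 (intervocalic spirantization): /d/ is a stop between vowels /o/ and /a/, so it spirantizes to the fricative [z]. /b/ is a stop between vowels /a/ and /o/, so it spirantizes to the fricative [v]. /koodaboexxajjine/ → koozavoexxajjine.
Rule 2 (degemination): /xx/ is a geminate; the first /x/ deletes. /jj/ is a geminate; the first /j/ deletes. /koozavoexxajjine/ → koozavoexajine.

koozavoexajine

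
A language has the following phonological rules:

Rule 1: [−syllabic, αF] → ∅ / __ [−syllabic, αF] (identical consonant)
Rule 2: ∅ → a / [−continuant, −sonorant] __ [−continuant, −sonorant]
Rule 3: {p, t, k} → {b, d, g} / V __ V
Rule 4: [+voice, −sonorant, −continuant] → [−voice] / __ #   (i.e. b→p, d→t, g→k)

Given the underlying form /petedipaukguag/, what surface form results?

Rule 1 (degemination): no segment meets the environment; /petedipaukguag/ is unchanged.
Rule 2 (stop-cluster a-epenthesis): /k/ and /g/ form a stop–stop cluster, so [a] is inserted between them. /petedipaukguag/ → petedipaukaguag.
Rule 3 (intervocalic voicing): /t/ is a voiceless stop between vowels /e/ and /e/, so it voices to [d]. /p/ is a voiceless stop between vowels /i/ and /a/, so it voices to [b]. /k/ is a voiceless stop between vowels /u/ and /a/, so it voices to [g]. /petedipaukaguag/ → pededibaugaguag.
Rule 4 (final devoicing): /g/ is a voiced stop in word-final position, so it devoices to [k]. /pededibaugaguag/ → pededibaugaguak.

pededibaugaguak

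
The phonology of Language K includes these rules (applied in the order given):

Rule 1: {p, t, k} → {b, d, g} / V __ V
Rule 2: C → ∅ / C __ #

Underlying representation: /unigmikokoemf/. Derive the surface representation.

unigmigogoem

Rule 1 (intervocalic voicing): /k/ is a voiceless stop between vowels /i/ and /o/, so it voices to [g]. /k/ is a voiceless stop between vowels /o/ and /o/, so it voices to [g]. /unigmikokoemf/ → unigmigogoemf.
Rule 2 (final cluster simplification): /f/ is the second consonant of a word-final cluster /mf/, so it deletes. /unigmigogoemf/ → unigmigogoem.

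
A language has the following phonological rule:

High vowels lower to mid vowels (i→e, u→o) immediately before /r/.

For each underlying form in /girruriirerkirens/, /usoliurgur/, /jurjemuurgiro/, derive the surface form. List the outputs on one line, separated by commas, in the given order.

/girruriirerkirens/: /i/ is a high vowel immediately before /r/, so it lowers to [e]. /u/ is a high vowel immediately before /r/, so it lowers to [o]. /i/ is a high vowel immediately before /r/, so it lowers to [e]. /i/ is a high vowel immediately before /r/, so it lowers to [e]. → [gerroriererkerens].
/usoliurgur/: /u/ is a high vowel immediately before /r/, so it lowers to [o]. /u/ is a high vowel immediately before /r/, so it lowers to [o]. → [usoliorgor].
/jurjemuurgiro/: /u/ is a high vowel immediately before /r/, so it lowers to [o]. /u/ is a high vowel immediately before /r/, so it lowers to [o]. /i/ is a high vowel immediately before /r/, so it lowers to [e]. → [jorjemuorgero].

gerroriererkerens, usoliorgor, jorjemuorgero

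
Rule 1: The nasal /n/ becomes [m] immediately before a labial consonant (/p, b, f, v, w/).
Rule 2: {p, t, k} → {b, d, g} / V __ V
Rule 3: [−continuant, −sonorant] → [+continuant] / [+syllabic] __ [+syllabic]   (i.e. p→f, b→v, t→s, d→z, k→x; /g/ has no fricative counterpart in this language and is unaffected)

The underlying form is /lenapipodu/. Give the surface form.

lenavivozu

Rule 1 (nasal place assimilation): no segment meets the environment; /lenapipodu/ is unchanged.
Rule 2 (intervocalic voicing): /p/ is a voiceless stop between vowels /a/ and /i/, so it voices to [b]. /p/ is a voiceless stop between vowels /i/ and /o/, so it voices to [b]. /lenapipodu/ → lenabibodu.
Rule 3 (intervocalic spirantization): /b/ is a stop between vowels /a/ and /i/, so it spirantizes to the fricative [v]. /b/ is a stop between vowels /i/ and /o/, so it spirantizes to the fricative [v]. /d/ is a stop between vowels /o/ and /u/, so it spirantizes to the fricative [z]. /lenabibodu/ → lenavivozu.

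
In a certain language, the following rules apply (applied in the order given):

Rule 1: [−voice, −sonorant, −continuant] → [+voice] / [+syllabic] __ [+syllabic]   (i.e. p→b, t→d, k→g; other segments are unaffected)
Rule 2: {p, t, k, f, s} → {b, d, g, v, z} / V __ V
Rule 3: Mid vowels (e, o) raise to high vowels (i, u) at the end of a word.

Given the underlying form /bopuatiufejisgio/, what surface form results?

Rule 1 (intervocalic voicing): /p/ is a voiceless stop between vowels /o/ and /u/, so it voices to [b]. /t/ is a voiceless stop between vowels /a/ and /i/, so it voices to [d]. /bopuatiufejisgio/ → bobuadiufejisgio.
Rule 2 (intervocalic voicing): /f/ is a voiceless obstruent between vowels /u/ and /e/, so it voices to [v]. /bobuadiufejisgio/ → bobuadiuvejisgio.
Rule 3 (final vowel raising): /o/ is a mid vowel in word-final position, so it raises to [u]. /bobuadiuvejisgio/ → bobuadiuvejisgiu.

bobuadiuvejisgiu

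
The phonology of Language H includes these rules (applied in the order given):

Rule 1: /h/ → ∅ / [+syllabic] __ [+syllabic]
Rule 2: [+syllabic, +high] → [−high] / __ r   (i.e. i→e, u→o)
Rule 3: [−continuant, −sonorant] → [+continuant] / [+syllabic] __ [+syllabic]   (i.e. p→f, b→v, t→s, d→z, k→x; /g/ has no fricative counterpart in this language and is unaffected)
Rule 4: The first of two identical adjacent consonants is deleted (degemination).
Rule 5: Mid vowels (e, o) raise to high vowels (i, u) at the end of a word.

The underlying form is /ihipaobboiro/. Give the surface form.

Rule 1 (intervocalic h-deletion): /h/ occurs between vowels /i/ and /i/, so it deletes. /ihipaobboiro/ → iipaobboiro.
Rule 2 (pre-rhotic lowering): /i/ is a high vowel immediately before /r/, so it lowers to [e]. /iipaobboiro/ → iipaobboero.
Rule 3 (intervocalic spirantization): /p/ is a stop between vowels /i/ and /a/, so it spirantizes to the fricative [f]. /iipaobboero/ → iifaobboero.
Rule 4 (degemination): /bb/ is a geminate; the first /b/ deletes. /iifaobboero/ → iifaoboero.
Rule 5 (final vowel raising): /o/ is a mid vowel in word-final position, so it raises to [u]. /iifaoboero/ → iifaoboeru.

iifaoboeru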